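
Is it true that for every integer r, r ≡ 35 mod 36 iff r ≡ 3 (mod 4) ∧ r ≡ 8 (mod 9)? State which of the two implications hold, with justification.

(→) Suppose r ≡ 35 (mod 36); write r = 36j + 35. Since 4 ∣ 36, reducing mod 4 gives r ≡ 35 ≡ 3 (mod 4); since 9 ∣ 36, reducing mod 9 gives r ≡ 35 ≡ 8 (mod 9).

(←) Conversely, if r ≡ 3 (mod 4) and r ≡ 8 (mod 9), then by the Chinese remainder theorem r ≡ 35 (mod 36). This is exactly r ≡ 35 (mod 36).

Equivalent; both directions hold.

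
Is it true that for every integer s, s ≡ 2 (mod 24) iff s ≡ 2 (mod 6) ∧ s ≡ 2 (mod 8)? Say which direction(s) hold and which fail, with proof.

(→) Suppose s ≡ 2 (mod 24); write s = 24j + 2. Since 6 ∣ 24, reducing mod 6 gives s ≡ 2 (mod 6); since 8 ∣ 24, reducing mod 8 gives s ≡ 2 (mod 8).

(←) Conversely, if s ≡ 2 (mod 6) and s ≡ 2 (mod 8), then by the Chinese remainder theorem s ≡ 2 (mod 24). This is exactly s ≡ 2 (mod 24).

Both implications hold.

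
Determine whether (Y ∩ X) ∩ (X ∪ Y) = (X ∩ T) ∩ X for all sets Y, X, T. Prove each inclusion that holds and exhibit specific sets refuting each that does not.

(⊆) This inclusion fails. Take Y = {1}, X = {1}, T = ∅; then 1 ∈ (Y ∩ X) ∩ (X ∪ Y) but 1 ∉ (X ∩ T) ∩ X.

(⊇) This inclusion fails. Take Y = ∅, X = {1}, T = {1}; then 1 ∈ (X ∩ T) ∩ X but 1 ∉ (Y ∩ X) ∩ (X ∪ Y).

Both inclusions fail.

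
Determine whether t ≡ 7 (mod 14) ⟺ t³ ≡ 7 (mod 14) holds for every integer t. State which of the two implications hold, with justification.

(⟹) Suppose t ≡ 7 (mod 14). Write t = 14j + 7. Then (14j + 7)³ = 2744j³ + 4116j² + 2058j + 343 = 14(196j³ + 294j² + 147j + 24) + 7, so t³ ≡ 7 (mod 14).

(⟸) Conversely, suppose t³ ≡ 7 (mod 14). The only residue r in {0, …, 13} with r³ ≡ 7 (mod 14) is r = 7, so t ≡ 7 (mod 14).

Both directions hold.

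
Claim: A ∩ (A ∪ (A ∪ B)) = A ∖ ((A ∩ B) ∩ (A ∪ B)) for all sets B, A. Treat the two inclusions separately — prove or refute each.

(⊆) fails; (⊇) holds.

(⟹) This inclusion fails. Take B = {1}, A = {1}; then 1 ∈ A ∩ (A ∪ (A ∪ B)) but 1 ∉ A ∖ ((A ∩ B) ∩ (A ∪ B)).

(⟸) Let x ∈ A ∖ ((A ∩ B) ∩ (A ∪ B)). Then x ∈ A and x ∉ B, from which x ∈ A ∩ (A ∪ (A ∪ B)).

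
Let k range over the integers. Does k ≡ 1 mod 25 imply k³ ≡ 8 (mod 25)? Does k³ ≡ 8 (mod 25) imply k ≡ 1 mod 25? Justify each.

Neither implication holds.

(⇒) This fails: take k = 1. Then 1 ≡ 1 (mod 25), but 1³ = 1 ≡ 1 (mod 25), not 8.

(⇐) This fails: take k = 2. Then 2³ = 8 ≡ 8 (mod 25), yet 2 ≡ 2 (mod 25), not 1.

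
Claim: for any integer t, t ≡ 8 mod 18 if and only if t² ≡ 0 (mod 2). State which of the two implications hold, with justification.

(←) This fails: take t = 0. Then 0² = 0 ≡ 0 (mod 2), yet 0 ≡ 0 (mod 18), not 8.

(→) Suppose t ≡ 8 (mod 18). Then t² ≡ 8² = 64 (mod 18), and since 2 ∣ 18, also t² ≡ 0 (mod 2).

Only the forward implication holds.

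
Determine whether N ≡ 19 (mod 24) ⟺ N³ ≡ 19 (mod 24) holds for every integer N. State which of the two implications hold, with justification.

(⟹) Suppose N ≡ 19 (mod 24). Write N = 24j + 19. Then (24j + 19)³ = 13824j³ + 32832j² + 25992j + 6859 = 24(576j³ + 1368j² + 1083j + 285) + 19, so N³ ≡ 19 (mod 24).

(⟸) Conversely, suppose N³ ≡ 19 (mod 24). The only residue r in {0, …, 23} with r³ ≡ 19 (mod 24) is r = 19, so N ≡ 19 (mod 24).

Both directions hold.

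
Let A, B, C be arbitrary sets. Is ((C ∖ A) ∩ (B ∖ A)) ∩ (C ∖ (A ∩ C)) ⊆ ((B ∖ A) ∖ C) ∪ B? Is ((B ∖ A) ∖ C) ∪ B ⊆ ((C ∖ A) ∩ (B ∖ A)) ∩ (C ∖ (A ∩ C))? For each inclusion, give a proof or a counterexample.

(⟹) Let x ∈ ((C ∖ A) ∩ (B ∖ A)) ∩ (C ∖ (A ∩ C)). Then x ∈ B ∩ C and x ∉ A, from which x ∈ ((B ∖ A) ∖ C) ∪ B.

(⟸) This inclusion fails. Take A = ∅, B = {1}, C = ∅; then 1 ∈ ((B ∖ A) ∖ C) ∪ B but 1 ∉ ((C ∖ A) ∩ (B ∖ A)) ∩ (C ∖ (A ∩ C)).

Only the forward inclusion holds.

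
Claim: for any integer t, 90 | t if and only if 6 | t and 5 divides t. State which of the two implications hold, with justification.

[⇐] This fails: take t = 30. Both 6 ∣ 30 and 5 ∣ 30, yet 30 is not a multiple of 90 (since 30 = 0·90 + 30), so 90 ∤ 30.

[⇒] If 90 ∣ t, write t = 90q. Since 90 = 15·6, t = 6·(15q), so 6 ∣ t; and since 90 = 18·5, t = 5·(18q), so 5 ∣ t.

Only the forward direction holds.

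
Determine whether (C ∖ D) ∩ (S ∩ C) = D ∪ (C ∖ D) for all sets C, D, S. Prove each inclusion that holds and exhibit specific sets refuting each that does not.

The sets are not equal: only the forward inclusion holds.

Reverse inclusion. This inclusion fails. Take C = {1}, D = ∅, S = ∅; then 1 ∈ D ∪ (C ∖ D) but 1 ∉ (C ∖ D) ∩ (S ∩ C).

Forward inclusion. Let x ∈ (C ∖ D) ∩ (S ∩ C). Then x ∈ C ∩ S and x ∉ D, from which x ∈ D ∪ (C ∖ D).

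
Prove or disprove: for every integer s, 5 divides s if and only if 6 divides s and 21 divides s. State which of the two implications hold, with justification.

(⟹) This fails: take s = 5. Certainly 5 ∣ 5, but 6 ∤ 5.

(⟸) This fails: take s = 42. Both 6 ∣ 42 and 21 ∣ 42, yet 42 is not a multiple of 5 (since 42 = 8·5 + 2), so 5 ∤ 42.

Both directions fail.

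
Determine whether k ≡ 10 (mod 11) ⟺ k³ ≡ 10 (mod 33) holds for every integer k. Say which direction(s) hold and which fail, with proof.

[⇒] This fails: take k = 21. Then 21 ≡ 10 (mod 11), but 21³ = 9261 ≡ 21 (mod 33), not 10.

[⇐] Conversely, the residues r modulo 33 with r³ ≡ 10 (mod 33) are exactly {10}, and each is ≡ 10 (mod 11).

Not equivalent: only (⇐) holds.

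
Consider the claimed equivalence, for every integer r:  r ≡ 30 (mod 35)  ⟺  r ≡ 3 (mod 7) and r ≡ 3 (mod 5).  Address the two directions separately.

(⟹) This fails: r = 30 gives 30 ≡ 30 (mod 35) but 30 ≡ 2 (mod 7), so the conjunction on the right does not hold.

(⟸) This fails: r = 3 satisfies both congruences on the right (3 ≡ 3 mod 7 and 3 ≡ 3 mod 5) yet 3 ≡ 3 (mod 35), not 30.

Both directions fail.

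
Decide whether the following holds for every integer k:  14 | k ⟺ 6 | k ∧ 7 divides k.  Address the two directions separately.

The forward direction fails; the converse holds.

Forward direction. This fails: take k = 14. Certainly 14 ∣ 14, but 6 ∤ 14.

Converse. Suppose 6 ∣ k and 7 ∣ k. Any common multiple of 6 and 7 is a multiple of their lcm; here gcd(6, 7) = 1, so lcm(6, 7) = 6·7 = 42, so 42 ∣ k. Since 14 ∣ 42, it follows that 14 ∣ k.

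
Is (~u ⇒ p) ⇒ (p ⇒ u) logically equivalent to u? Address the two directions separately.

Converse. Assume the antecedent. If u is true, (~u ⇒ p) ⇒ (p ⇒ u) reduces to true regardless of the other variables. If u is false, the antecedent cannot hold. Either way (~u ⇒ p) ⇒ (p ⇒ u) holds.

Forward direction. This fails. Under u = F, p = F, the left side is true but the right side is false.

The forward direction fails; the converse holds.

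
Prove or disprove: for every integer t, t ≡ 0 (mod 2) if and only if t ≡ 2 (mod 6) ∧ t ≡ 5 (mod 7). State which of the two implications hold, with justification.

Forward direction. This fails: t = 0 gives 0 ≡ 0 (mod 2) but 0 ≡ 0 (mod 6), so the conjunction on the right does not hold.

Converse. If t ≡ 2 (mod 6) and t ≡ 5 (mod 7), then by the Chinese remainder theorem t ≡ 26 (mod 42). Since 26 ≡ 0 (mod 2) and 2 ∣ 42, we get t ≡ 0 (mod 2).

Only the reverse direction holds.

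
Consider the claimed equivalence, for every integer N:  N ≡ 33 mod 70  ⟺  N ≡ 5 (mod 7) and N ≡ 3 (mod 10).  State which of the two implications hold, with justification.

The biconditional holds.

(⟸) If N ≡ 5 (mod 7) and N ≡ 3 (mod 10), then by the Chinese remainder theorem N ≡ 33 (mod 70). This is exactly N ≡ 33 (mod 70).

(⟹) Suppose N ≡ 33 (mod 70); write N = 70j + 33. Since 7 ∣ 70, reducing mod 7 gives N ≡ 33 ≡ 5 (mod 7); since 10 ∣ 70, reducing mod 10 gives N ≡ 33 ≡ 3 (mod 10).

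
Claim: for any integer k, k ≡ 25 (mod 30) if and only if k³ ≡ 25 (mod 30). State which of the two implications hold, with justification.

Both directions hold.

(⇒) Suppose k ≡ 25 (mod 30). Write k = 30j + 25. Then (30j + 25)³ = 27000j³ + 67500j² + 56250j + 15625 = 30(900j³ + 2250j² + 1875j + 520) + 25, so k³ ≡ 25 (mod 30).

(⇐) Conversely, suppose k³ ≡ 25 (mod 30). The only residue r in {0, …, 29} with r³ ≡ 25 (mod 30) is r = 25, so k ≡ 25 (mod 30).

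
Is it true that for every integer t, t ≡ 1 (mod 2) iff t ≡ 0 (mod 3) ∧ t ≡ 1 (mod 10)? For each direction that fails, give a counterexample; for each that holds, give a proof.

(⇒) fails; (⇐) holds.

(⇒) This fails: t = 1 gives 1 ≡ 1 (mod 2) but 1 ≡ 1 (mod 3), so the conjunction on the right does not hold.

(⇐) Conversely, if t ≡ 0 (mod 3) and t ≡ 1 (mod 10), then by the Chinese remainder theorem t ≡ 21 (mod 30). Since 21 ≡ 1 (mod 2) and 2 ∣ 30, we get t ≡ 1 (mod 2).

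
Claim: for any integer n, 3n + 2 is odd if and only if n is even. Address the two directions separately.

Both directions fail.

[⇒] This fails: n = 5 gives 3n + 2 = 17, which is odd, but 5 is odd, not even.

[⇐] This also fails: n = 4 is even, but 3n + 2 = 14 is even, not odd.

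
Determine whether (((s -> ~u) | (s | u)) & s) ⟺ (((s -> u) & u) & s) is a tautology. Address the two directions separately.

Forward direction. This fails. Under u = F, s = T, the left side is true but the right side is false.

Converse. Assume the antecedent. If u is true, the antecedent forces (u = T, s = T), and ((s -> ~u) | (s | u)) & s holds there. If u is false, the antecedent cannot hold. Either way ((s -> ~u) | (s | u)) & s holds.

The forward direction fails; the converse holds.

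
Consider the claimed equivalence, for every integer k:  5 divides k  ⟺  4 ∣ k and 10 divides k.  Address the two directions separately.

Only the converse holds.

(⇐) Suppose 4 ∣ k and 10 ∣ k. Any common multiple of 4 and 10 is a multiple of their lcm; here lcm(4, 10) = 4·10/gcd(4, 10) = 40/2 = 20, so 20 ∣ k. Since 5 ∣ 20, it follows that 5 ∣ k.

(⇒) This fails: take k = 5. Certainly 5 ∣ 5, but 4 ∤ 5.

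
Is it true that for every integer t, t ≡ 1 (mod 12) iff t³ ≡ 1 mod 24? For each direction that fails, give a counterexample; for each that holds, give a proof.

(⟹) This fails: take t = 13. Then 13 ≡ 1 (mod 12), but 13³ = 2197 ≡ 13 (mod 24), not 1.

(⟸) Conversely, the residues r modulo 24 with r³ ≡ 1 (mod 24) are exactly {1}, and each is ≡ 1 (mod 12).

Only the converse holds.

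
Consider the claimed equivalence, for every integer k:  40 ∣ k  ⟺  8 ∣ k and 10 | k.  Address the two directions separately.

(⟸) Suppose 8 ∣ k and 10 ∣ k. Any common multiple of 8 and 10 is a multiple of their lcm; here lcm(8, 10) = 8·10/gcd(8, 10) = 80/2 = 40, so 40 ∣ k.

(⟹) If 40 ∣ k, write k = 40q. Since 40 = 5·8, k = 8·(5q), so 8 ∣ k; and since 40 = 4·10, k = 10·(4q), so 10 ∣ k.

Equivalent; both directions hold.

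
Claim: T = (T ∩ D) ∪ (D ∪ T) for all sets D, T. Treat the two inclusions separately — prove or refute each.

Only the forward inclusion holds.

Reverse inclusion. This inclusion fails. Take D = {1}, T = ∅; then 1 ∈ (T ∩ D) ∪ (D ∪ T) but 1 ∉ T.

Forward inclusion. Let x ∈ T. Then either x ∈ T and x ∉ D; or x ∈ D ∩ T. In each case x ∈ (T ∩ D) ∪ (D ∪ T), so T ⊆ (T ∩ D) ∪ (D ∪ T).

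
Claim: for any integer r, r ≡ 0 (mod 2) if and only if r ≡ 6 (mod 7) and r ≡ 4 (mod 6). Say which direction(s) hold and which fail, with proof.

(⟸) If r ≡ 6 (mod 7) and r ≡ 4 (mod 6), then by the Chinese remainder theorem r ≡ 34 (mod 42). Since 34 ≡ 0 (mod 2) and 2 ∣ 42, we get r ≡ 0 (mod 2).

(⟹) This fails: r = 0 gives 0 ≡ 0 (mod 2) but 0 ≡ 0 (mod 7), so the conjunction on the right does not hold.

Only the converse holds.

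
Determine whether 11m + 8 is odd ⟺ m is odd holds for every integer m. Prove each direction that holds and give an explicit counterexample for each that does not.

[⇐] Suppose m is odd; write m = 2j + 1. Then 11m + 8 = 11·(2j + 1) + 8 = 2·11j + 19, which is odd.

[⇒] Suppose 11m + 8 is odd. Since 11 is odd, 11m and m have the same parity, so 11m + 8 ≡ m + 8 (mod 2). As 8 is even, 11m + 8 is odd exactly when m is odd. Thus m is odd.

Equivalent; both directions hold.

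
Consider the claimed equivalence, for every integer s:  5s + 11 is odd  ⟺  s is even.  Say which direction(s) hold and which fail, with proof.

Both implications hold.

[⇒] Suppose 5s + 11 is odd. Since 5 is odd, 5s and s have the same parity, so 5s + 11 ≡ s + 11 (mod 2). As 11 is odd, 5s + 11 is odd exactly when s is even. Thus s is even.

[⇐] Conversely, suppose s is even; write s = 2j. Then 5s + 11 = 5·(2j) + 11 = 2·5j + 11, which is odd.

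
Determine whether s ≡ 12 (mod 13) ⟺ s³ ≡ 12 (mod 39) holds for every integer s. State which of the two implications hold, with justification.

Neither direction holds.

(⟹) This fails: take s = 25. Then 25 ≡ 12 (mod 13), but 25³ = 15625 ≡ 25 (mod 39), not 12.

(⟸) This fails: take s = 30. Then 30³ = 27000 ≡ 12 (mod 39), yet 30 ≡ 4 (mod 13), not 12.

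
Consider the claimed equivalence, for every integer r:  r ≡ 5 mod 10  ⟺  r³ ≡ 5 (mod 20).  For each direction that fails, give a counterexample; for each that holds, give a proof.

Not equivalent: only (⇐) holds.

(⇒) This fails: take r = 15. Then 15 ≡ 5 (mod 10), but 15³ = 3375 ≡ 15 (mod 20), not 5.

(⇐) Conversely, the residues r modulo 20 with r³ ≡ 5 (mod 20) are exactly {5}, and each is ≡ 5 (mod 10).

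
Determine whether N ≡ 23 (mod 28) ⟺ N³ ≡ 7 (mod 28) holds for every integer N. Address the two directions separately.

(⟹) This fails: take N = 23. Then 23 ≡ 23 (mod 28), but 23³ = 12167 ≡ 15 (mod 28), not 7.

(⟸) This fails: take N = 7. Then 7³ = 343 ≡ 7 (mod 28), yet 7 ≡ 7 (mod 28), not 23.

Both directions fail.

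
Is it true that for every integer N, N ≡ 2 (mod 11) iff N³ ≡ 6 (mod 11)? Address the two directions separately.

[⇒] This fails: take N = 2. Then 2 ≡ 2 (mod 11), but 2³ = 8 ≡ 8 (mod 11), not 6.

[⇐] This fails: take N = 8. Then 8³ = 512 ≡ 6 (mod 11), yet 8 ≡ 8 (mod 11), not 2.

Both directions fail.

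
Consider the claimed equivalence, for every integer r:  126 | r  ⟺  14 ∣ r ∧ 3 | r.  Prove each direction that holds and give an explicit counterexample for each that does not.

Only the forward implication holds.

(→) If 126 ∣ r, write r = 126q. Since 126 = 9·14, r = 14·(9q), so 14 ∣ r; and since 126 = 42·3, r = 3·(42q), so 3 ∣ r.

(←) This fails: take r = 42. Both 14 ∣ 42 and 3 ∣ 42, yet 42 is not a multiple of 126 (since 42 = 0·126 + 42), so 126 ∤ 42.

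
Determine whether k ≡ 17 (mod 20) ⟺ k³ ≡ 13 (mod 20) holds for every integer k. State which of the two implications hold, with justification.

Both directions hold; the statement is true.

(⟸) Suppose k³ ≡ 13 (mod 20). The only residue r in {0, …, 19} with r³ ≡ 13 (mod 20) is r = 17, so k ≡ 17 (mod 20).

(⟹) Suppose k ≡ 17 (mod 20). Write k = 20j + 17. Then (20j + 17)³ = 8000j³ + 20400j² + 17340j + 4913 = 20(400j³ + 1020j² + 867j + 245) + 13, so k³ ≡ 13 (mod 20).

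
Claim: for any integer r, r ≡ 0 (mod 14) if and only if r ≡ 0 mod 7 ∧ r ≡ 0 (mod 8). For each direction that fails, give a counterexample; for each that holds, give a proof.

[⇒] This fails: r = 42 gives 42 ≡ 0 (mod 14) but 42 ≡ 2 (mod 8), so the conjunction on the right does not hold.

[⇐] Conversely, if r ≡ 0 (mod 7) and r ≡ 0 (mod 8), then by the Chinese remainder theorem r ≡ 0 (mod 56). Since 0 ≡ 0 (mod 14) and 14 ∣ 56, we get r ≡ 0 (mod 14).

Only the reverse direction holds.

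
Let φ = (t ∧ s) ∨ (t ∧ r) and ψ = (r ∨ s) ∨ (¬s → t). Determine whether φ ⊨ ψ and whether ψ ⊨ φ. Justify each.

Only the forward implication holds.

(⟸) This fails. Under t = T, r = F, s = F, the left side is false but the right side is true.

(⟹) Assume the antecedent. If t is true, (r ∨ s) ∨ (¬s → t) reduces to true regardless of the other variables. If t is false, the antecedent cannot hold. Either way (r ∨ s) ∨ (¬s → t) holds.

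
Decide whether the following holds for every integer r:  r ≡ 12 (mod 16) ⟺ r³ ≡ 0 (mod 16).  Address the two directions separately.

Only the forward direction holds.

(⇒) Suppose r ≡ 12 (mod 16). Write r = 16j + 12. Then (16j + 12)³ = 4096j³ + 9216j² + 6912j + 1728 = 16(256j³ + 576j² + 432j + 108) + 0, so r³ ≡ 0 (mod 16).

(⇐) This fails: take r = 0. Then 0³ = 0 ≡ 0 (mod 16), yet 0 ≡ 0 (mod 16), not 12.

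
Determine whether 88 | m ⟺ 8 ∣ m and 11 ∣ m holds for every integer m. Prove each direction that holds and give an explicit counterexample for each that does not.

Converse. Suppose 8 ∣ m and 11 ∣ m. Any common multiple of 8 and 11 is a multiple of their lcm; here gcd(8, 11) = 1, so lcm(8, 11) = 8·11 = 88, so 88 ∣ m.

Forward direction. If 88 ∣ m, write m = 88q. Since 88 = 11·8, m = 8·(11q), so 8 ∣ m; and since 88 = 8·11, m = 11·(8q), so 11 ∣ m.

Both implications hold.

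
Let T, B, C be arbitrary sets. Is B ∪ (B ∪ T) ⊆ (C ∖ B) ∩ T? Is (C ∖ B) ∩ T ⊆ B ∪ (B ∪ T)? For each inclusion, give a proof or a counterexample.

(⊆) This inclusion fails. Take T = {1}, B = ∅, C = ∅; then 1 ∈ B ∪ (B ∪ T) but 1 ∉ (C ∖ B) ∩ T.

(⊇) Let x ∈ (C ∖ B) ∩ T. Then x ∈ T ∩ C and x ∉ B, from which x ∈ B ∪ (B ∪ T).

(⊆) fails; (⊇) holds.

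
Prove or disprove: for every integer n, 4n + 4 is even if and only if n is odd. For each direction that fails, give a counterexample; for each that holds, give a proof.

Only the converse holds.

(⟹) This fails: take n = 6. Then 4n + 4 = 28, which is even, yet n = 6 is even, not odd.

(⟸) Suppose n is odd. Since 4 is even, 4n is even for every n, so 4n + 4 has the same parity as 4, which is even. Hence 4n + 4 is even.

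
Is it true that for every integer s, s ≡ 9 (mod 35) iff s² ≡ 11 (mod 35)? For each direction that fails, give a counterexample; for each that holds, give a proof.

[⇒] Suppose s ≡ 9 (mod 35). Write s = 35j + 9. Then (35j + 9)² = 1225j² + 630j + 81 = 35(35j² + 18j + 2) + 11, so s² ≡ 11 (mod 35).

[⇐] This fails: take s = 16. Then 16² = 256 ≡ 11 (mod 35), yet 16 ≡ 16 (mod 35), not 9.

Only the forward implication holds.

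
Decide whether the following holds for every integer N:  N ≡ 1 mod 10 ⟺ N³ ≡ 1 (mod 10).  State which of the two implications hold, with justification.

Both directions hold.

Forward direction. Suppose N ≡ 1 mod 10. Write N = 10j + 1. Then (10j + 1)³ = 1000j³ + 300j² + 30j + 1 = 10(100j³ + 30j² + 3j) + 1, so N³ ≡ 1 (mod 10).

Converse. For the converse, argue contrapositively. If N ≢ 1 (mod 10), then N is congruent to one of 0, 2, 3, 4, 5, 6, 7, 8, 9 modulo 10, and these give N³ ≡ 0, 8, 7, 4, 5, 6, 3, 2, 9 respectively — never 1.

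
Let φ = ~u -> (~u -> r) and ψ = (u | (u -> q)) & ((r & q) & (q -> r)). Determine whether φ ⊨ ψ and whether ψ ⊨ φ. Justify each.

Only the reverse direction holds.

(←) Assume the antecedent. If q is true, the antecedent forces (q = T, u = F, r = T) or (q = T, u = T, r = T), and ~u -> (~u -> r) holds there. If q is false, the antecedent cannot hold. Either way ~u -> (~u -> r) holds.

(→) This fails. Under q = F, u = T, r = F, the left side is true but the right side is false.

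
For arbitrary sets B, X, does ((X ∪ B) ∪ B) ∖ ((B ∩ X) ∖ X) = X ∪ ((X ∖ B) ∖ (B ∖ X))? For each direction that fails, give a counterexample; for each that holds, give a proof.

(⊇) Let x ∈ X ∪ ((X ∖ B) ∖ (B ∖ X)). Then either x ∈ X and x ∉ B; or x ∈ B ∩ X. In each case x ∈ ((X ∪ B) ∪ B) ∖ ((B ∩ X) ∖ X), so X ∪ ((X ∖ B) ∖ (B ∖ X)) ⊆ ((X ∪ B) ∪ B) ∖ ((B ∩ X) ∖ X).

(⊆) This inclusion fails. Take B = {1}, X = ∅; then 1 ∈ ((X ∪ B) ∪ B) ∖ ((B ∩ X) ∖ X) but 1 ∉ X ∪ ((X ∖ B) ∖ (B ∖ X)).

(⊆) fails; (⊇) holds.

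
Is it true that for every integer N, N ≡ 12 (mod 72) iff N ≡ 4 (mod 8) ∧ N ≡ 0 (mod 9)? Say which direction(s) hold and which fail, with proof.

Neither direction holds.

(⇒) This fails: N = 12 gives 12 ≡ 12 (mod 72) but 12 ≡ 3 (mod 9), so the conjunction on the right does not hold.

(⇐) This fails: N = 36 satisfies both congruences on the right (36 ≡ 4 mod 8 and 36 ≡ 0 mod 9) yet 36 ≡ 36 (mod 72), not 12.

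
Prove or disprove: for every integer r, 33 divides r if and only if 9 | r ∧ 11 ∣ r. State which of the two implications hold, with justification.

The forward direction fails; the converse holds.

(→) This fails: take r = 33. Certainly 33 ∣ 33, but 9 ∤ 33.

(←) Suppose 9 ∣ r and 11 ∣ r. Any common multiple of 9 and 11 is a multiple of their lcm; here gcd(9, 11) = 1, so lcm(9, 11) = 9·11 = 99, so 99 ∣ r. Since 33 ∣ 99, it follows that 33 ∣ r.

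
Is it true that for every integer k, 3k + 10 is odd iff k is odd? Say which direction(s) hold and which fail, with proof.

The biconditional holds.

[⇐] Suppose k is odd; write k = 2j + 1. Then 3k + 10 = 3·(2j + 1) + 10 = 2·3j + 13, which is odd.

[⇒] Suppose 3k + 10 is odd. Since 3 is odd, 3k and k have the same parity, so 3k + 10 ≡ k + 10 (mod 2). As 10 is even, 3k + 10 is odd exactly when k is odd. Thus k is odd.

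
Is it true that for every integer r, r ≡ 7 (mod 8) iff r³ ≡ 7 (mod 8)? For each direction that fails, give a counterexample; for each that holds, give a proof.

(⇒) Suppose r ≡ 7 (mod 8). Write r = 8j + 7. Then (8j + 7)³ = 512j³ + 1344j² + 1176j + 343 = 8(64j³ + 168j² + 147j + 42) + 7, so r³ ≡ 7 (mod 8).

(⇐) Conversely, suppose r³ ≡ 7 (mod 8). The only residue r in {0, …, 7} with r³ ≡ 7 (mod 8) is r = 7, so r ≡ 7 (mod 8).

Both directions hold; the statement is true.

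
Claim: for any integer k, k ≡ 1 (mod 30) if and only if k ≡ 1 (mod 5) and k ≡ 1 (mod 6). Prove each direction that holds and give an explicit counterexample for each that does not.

Both directions hold; the statement is true.

[⇒] Suppose k ≡ 1 (mod 30); write k = 30j + 1. Since 5 ∣ 30, reducing mod 5 gives k ≡ 1 (mod 5); since 6 ∣ 30, reducing mod 6 gives k ≡ 1 (mod 6).

[⇐] Conversely, if k ≡ 1 (mod 5) and k ≡ 1 (mod 6), then by the Chinese remainder theorem k ≡ 1 (mod 30). This is exactly k ≡ 1 (mod 30).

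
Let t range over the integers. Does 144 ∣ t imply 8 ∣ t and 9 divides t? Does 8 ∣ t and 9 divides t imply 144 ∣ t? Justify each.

(⇒) If 144 ∣ t, write t = 144q. Since 144 = 18·8, t = 8·(18q), so 8 ∣ t; and since 144 = 16·9, t = 9·(16q), so 9 ∣ t.

(⇐) This fails: take t = 72. Both 8 ∣ 72 and 9 ∣ 72, yet 72 is not a multiple of 144 (since 72 = 0·144 + 72), so 144 ∤ 72.

(⇒) holds; (⇐) fails.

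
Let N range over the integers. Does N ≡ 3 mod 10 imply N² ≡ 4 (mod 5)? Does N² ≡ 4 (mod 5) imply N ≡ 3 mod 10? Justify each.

(⟹) Suppose N ≡ 3 (mod 10). Then N² ≡ 3² = 9 (mod 10), and since 5 ∣ 10, also N² ≡ 4 (mod 5).

(⟸) This fails: take N = 2. Then 2² = 4 ≡ 4 (mod 5), yet 2 ≡ 2 (mod 10), not 3.

The forward direction holds; the converse fails.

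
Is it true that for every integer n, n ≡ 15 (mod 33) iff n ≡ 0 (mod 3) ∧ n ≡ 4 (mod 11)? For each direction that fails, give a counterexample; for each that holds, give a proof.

(⟹) Suppose n ≡ 15 (mod 33); write n = 33j + 15. Since 3 ∣ 33, reducing mod 3 gives n ≡ 15 ≡ 0 (mod 3); since 11 ∣ 33, reducing mod 11 gives n ≡ 15 ≡ 4 (mod 11).

(⟸) Conversely, if n ≡ 0 (mod 3) and n ≡ 4 (mod 11), then by the Chinese remainder theorem n ≡ 15 (mod 33). This is exactly n ≡ 15 (mod 33).

Both directions hold; the statement is true.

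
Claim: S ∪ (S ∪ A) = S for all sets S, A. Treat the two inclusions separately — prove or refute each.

Only the reverse inclusion holds.

(⟹) This inclusion fails. Take S = ∅, A = {1}; then 1 ∈ S ∪ (S ∪ A) but 1 ∉ S.

(⟸) Let x ∈ S. Then either x ∈ S and x ∉ A; or x ∈ S ∩ A. In each case x ∈ S ∪ (S ∪ A), so S ⊆ S ∪ (S ∪ A).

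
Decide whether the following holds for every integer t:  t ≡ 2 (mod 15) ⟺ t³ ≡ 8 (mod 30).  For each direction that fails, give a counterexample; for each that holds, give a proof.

[⇒] This fails: take t = 17. Then 17 ≡ 2 (mod 15), but 17³ = 4913 ≡ 23 (mod 30), not 8.

[⇐] Conversely, the residues r modulo 30 with r³ ≡ 8 (mod 30) are exactly {2}, and each is ≡ 2 (mod 15).

(⇒) fails; (⇐) holds.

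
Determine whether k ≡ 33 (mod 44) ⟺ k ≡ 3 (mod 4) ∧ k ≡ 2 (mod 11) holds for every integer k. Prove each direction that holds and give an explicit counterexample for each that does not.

(⇒) This fails: k = 33 gives 33 ≡ 33 (mod 44) but 33 ≡ 1 (mod 4), so the conjunction on the right does not hold.

(⇐) This fails: k = 35 satisfies both congruences on the right (35 ≡ 3 mod 4 and 35 ≡ 2 mod 11) yet 35 ≡ 35 (mod 44), not 33.

Neither implication holds.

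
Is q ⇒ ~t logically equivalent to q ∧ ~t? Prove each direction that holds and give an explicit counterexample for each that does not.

Forward direction. This fails. Under q = F, t = F, the left side is true but the right side is false.

Converse. Assume the antecedent. If q is true, the antecedent forces (q = T, t = F), and q ⇒ ~t holds there. If q is false, the antecedent cannot hold. Either way q ⇒ ~t holds.

Only the reverse direction holds.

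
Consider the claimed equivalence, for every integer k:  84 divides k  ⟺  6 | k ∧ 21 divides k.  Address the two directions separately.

Only the forward direction holds.

[⇐] This fails: take k = 42. Both 6 ∣ 42 and 21 ∣ 42, yet 42 is not a multiple of 84 (since 42 = 0·84 + 42), so 84 ∤ 42.

[⇒] If 84 ∣ k, write k = 84q. Since 84 = 14·6, k = 6·(14q), so 6 ∣ k; and since 84 = 4·21, k = 21·(4q), so 21 ∣ k.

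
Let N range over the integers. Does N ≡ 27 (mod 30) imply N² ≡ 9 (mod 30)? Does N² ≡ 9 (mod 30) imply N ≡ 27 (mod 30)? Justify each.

(⇒) holds; (⇐) fails.

(⇐) This fails: take N = 3. Then 3² = 9 ≡ 9 (mod 30), yet 3 ≡ 3 (mod 30), not 27.

(⇒) Suppose N ≡ 27 (mod 30). Write N = 30j + 27. Then (30j + 27)² = 900j² + 1620j + 729 = 30(30j² + 54j + 24) + 9, so N² ≡ 9 (mod 30).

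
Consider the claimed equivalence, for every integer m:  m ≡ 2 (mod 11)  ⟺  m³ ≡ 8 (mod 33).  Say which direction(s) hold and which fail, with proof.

(⇒) This fails: take m = 13. Then 13 ≡ 2 (mod 11), but 13³ = 2197 ≡ 19 (mod 33), not 8.

(⇐) Conversely, the residues r modulo 33 with r³ ≡ 8 (mod 33) are exactly {2}, and each is ≡ 2 (mod 11).

Not equivalent: only (⇐) holds.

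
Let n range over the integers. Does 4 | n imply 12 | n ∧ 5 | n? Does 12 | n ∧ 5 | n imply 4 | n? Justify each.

Not equivalent: only (⇐) holds.

[⇒] This fails: take n = 4. Certainly 4 ∣ 4, but 12 ∤ 4.

[⇐] Suppose 12 ∣ n and 5 ∣ n. Any common multiple of 12 and 5 is a multiple of their lcm; here gcd(12, 5) = 1, so lcm(12, 5) = 12·5 = 60, so 60 ∣ n. Since 4 ∣ 60, it follows that 4 ∣ n.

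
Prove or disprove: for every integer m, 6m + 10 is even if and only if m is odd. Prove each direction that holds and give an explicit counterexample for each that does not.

The forward direction fails; the converse holds.

(⟹) This fails: take m = 2. Then 6m + 10 = 22, which is even, yet m = 2 is even, not odd.

(⟸) Suppose m is odd. Since 6 is even, 6m is even for every m, so 6m + 10 has the same parity as 10, which is even. Hence 6m + 10 is even.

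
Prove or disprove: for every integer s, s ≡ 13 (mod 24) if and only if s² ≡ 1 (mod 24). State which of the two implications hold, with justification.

Only the forward direction holds.

(⇐) This fails: take s = 1. Then 1² = 1 ≡ 1 (mod 24), yet 1 ≡ 1 (mod 24), not 13.

(⇒) Suppose s ≡ 13 (mod 24). Write s = 24j + 13. Then (24j + 13)² = 576j² + 624j + 169 = 24(24j² + 26j + 7) + 1, so s² ≡ 1 (mod 24).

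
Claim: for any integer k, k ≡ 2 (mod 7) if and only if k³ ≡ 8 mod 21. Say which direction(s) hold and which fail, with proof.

Neither direction holds.

[⇒] This fails: take k = 9. Then 9 ≡ 2 (mod 7), but 9³ = 729 ≡ 15 (mod 21), not 8.

[⇐] This fails: take k = 8. Then 8³ = 512 ≡ 8 (mod 21), yet 8 ≡ 1 (mod 7), not 2.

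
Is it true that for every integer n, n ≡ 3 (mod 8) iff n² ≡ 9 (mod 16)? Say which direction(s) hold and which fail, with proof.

The forward direction holds; the converse fails.

(⟹) Suppose n ≡ 3 (mod 8). Working modulo 16, n ∈ {3, 11}; for each such r, r² ≡ 9 (mod 16).

(⟸) This fails: take n = 5. Then 5² = 25 ≡ 9 (mod 16), yet 5 ≡ 5 (mod 8), not 3.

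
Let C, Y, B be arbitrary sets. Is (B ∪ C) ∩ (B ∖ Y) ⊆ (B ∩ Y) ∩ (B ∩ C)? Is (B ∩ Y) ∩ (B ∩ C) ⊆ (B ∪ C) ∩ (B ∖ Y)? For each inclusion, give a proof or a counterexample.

(⊆) fails and (⊇) fails.

Forward inclusion. This inclusion fails. Take C = ∅, Y = ∅, B = {1}; then 1 ∈ (B ∪ C) ∩ (B ∖ Y) but 1 ∉ (B ∩ Y) ∩ (B ∩ C).

Reverse inclusion. This inclusion fails. Take C = {1}, Y = {1}, B = {1}; then 1 ∈ (B ∩ Y) ∩ (B ∩ C) but 1 ∉ (B ∪ C) ∩ (B ∖ Y).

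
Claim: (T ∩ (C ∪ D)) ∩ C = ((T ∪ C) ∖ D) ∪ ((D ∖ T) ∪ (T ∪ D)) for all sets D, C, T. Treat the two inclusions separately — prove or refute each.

(⟸) This inclusion fails. Take D = {1}, C = ∅, T = ∅; then 1 ∈ ((T ∪ C) ∖ D) ∪ ((D ∖ T) ∪ (T ∪ D)) but 1 ∉ (T ∩ (C ∪ D)) ∩ C.

(⟹) Let x ∈ (T ∩ (C ∪ D)) ∩ C. Then either x ∈ C ∩ T and x ∉ D; or x ∈ D ∩ C ∩ T. In each case x ∈ ((T ∪ C) ∖ D) ∪ ((D ∖ T) ∪ (T ∪ D)), so (T ∩ (C ∪ D)) ∩ C ⊆ ((T ∪ C) ∖ D) ∪ ((D ∖ T) ∪ (T ∪ D)).

Only the forward inclusion holds.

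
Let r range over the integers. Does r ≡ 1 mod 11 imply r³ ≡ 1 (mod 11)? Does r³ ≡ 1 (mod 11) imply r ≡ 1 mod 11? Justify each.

The biconditional holds.

(→) Suppose r ≡ 1 mod 11. Write r = 11j + 1. Then (11j + 1)³ = 1331j³ + 363j² + 33j + 1 = 11(121j³ + 33j² + 3j) + 1, so r³ ≡ 1 (mod 11).

(←) Conversely, suppose r³ ≡ 1 (mod 11). The only residue r in {0, …, 10} with r³ ≡ 1 (mod 11) is r = 1, so r ≡ 1 (mod 11).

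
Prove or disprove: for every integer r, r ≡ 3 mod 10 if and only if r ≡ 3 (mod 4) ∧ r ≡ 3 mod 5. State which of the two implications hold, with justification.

Only the reverse direction holds.

(→) This fails: r = 13 gives 13 ≡ 3 (mod 10) but 13 ≡ 1 (mod 4), so the conjunction on the right does not hold.

(←) Conversely, if r ≡ 3 (mod 4) and r ≡ 3 (mod 5), then by the Chinese remainder theorem r ≡ 3 (mod 20). Since 3 ≡ 3 (mod 10) and 10 ∣ 20, we get r ≡ 3 (mod 10).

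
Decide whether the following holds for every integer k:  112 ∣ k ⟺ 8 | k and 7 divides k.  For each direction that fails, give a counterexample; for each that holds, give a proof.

Not equivalent: only (⇒) holds.

(⟹) If 112 ∣ k, write k = 112q. Since 112 = 14·8, k = 8·(14q), so 8 ∣ k; and since 112 = 16·7, k = 7·(16q), so 7 ∣ k.

(⟸) This fails: take k = 56. Both 8 ∣ 56 and 7 ∣ 56, yet 56 is not a multiple of 112 (since 56 = 0·112 + 56), so 112 ∤ 56.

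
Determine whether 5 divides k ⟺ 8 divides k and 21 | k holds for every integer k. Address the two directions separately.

[⇒] This fails: take k = 5. Certainly 5 ∣ 5, but 8 ∤ 5.

[⇐] This fails: take k = 168. Both 8 ∣ 168 and 21 ∣ 168, yet 168 is not a multiple of 5 (since 168 = 33·5 + 3), so 5 ∤ 168.

Neither direction holds.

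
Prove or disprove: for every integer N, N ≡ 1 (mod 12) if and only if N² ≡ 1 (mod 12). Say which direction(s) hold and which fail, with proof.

(⇐) This fails: take N = 5. Then 5² = 25 ≡ 1 (mod 12), yet 5 ≡ 5 (mod 12), not 1.

(⇒) Suppose N ≡ 1 (mod 12). Write N = 12j + 1. Then (12j + 1)² = 144j² + 24j + 1 = 12(12j² + 2j) + 1, so N² ≡ 1 (mod 12).

(⇒) holds; (⇐) fails.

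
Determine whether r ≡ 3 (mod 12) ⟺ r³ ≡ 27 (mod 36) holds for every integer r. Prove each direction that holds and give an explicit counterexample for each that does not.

Both directions hold.

(⟹) Suppose r ≡ 3 (mod 12). Working modulo 36, r ∈ {3, 15, 27}; for each such r, r³ ≡ 27 (mod 36).

(⟸) Conversely, the residues r modulo 36 with r³ ≡ 27 (mod 36) are exactly {3, 15, 27}, and each is ≡ 3 (mod 12).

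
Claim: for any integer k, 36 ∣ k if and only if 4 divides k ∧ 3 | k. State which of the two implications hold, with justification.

(⇒) holds; (⇐) fails.

Forward direction. If 36 ∣ k, write k = 36q. Since 36 = 9·4, k = 4·(9q), so 4 ∣ k; and since 36 = 12·3, k = 3·(12q), so 3 ∣ k.

Converse. This fails: take k = 12. Both 4 ∣ 12 and 3 ∣ 12, yet 12 is not a multiple of 36 (since 12 = 0·36 + 12), so 36 ∤ 12.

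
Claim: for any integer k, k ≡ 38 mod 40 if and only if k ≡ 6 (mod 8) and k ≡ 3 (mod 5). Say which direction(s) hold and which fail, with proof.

(⟹) Suppose k ≡ 38 (mod 40); write k = 40j + 38. Since 8 ∣ 40, reducing mod 8 gives k ≡ 38 ≡ 6 (mod 8); since 5 ∣ 40, reducing mod 5 gives k ≡ 38 ≡ 3 (mod 5).

(⟸) Conversely, if k ≡ 6 (mod 8) and k ≡ 3 (mod 5), then by the Chinese remainder theorem k ≡ 38 (mod 40). This is exactly k ≡ 38 (mod 40).

The biconditional holds.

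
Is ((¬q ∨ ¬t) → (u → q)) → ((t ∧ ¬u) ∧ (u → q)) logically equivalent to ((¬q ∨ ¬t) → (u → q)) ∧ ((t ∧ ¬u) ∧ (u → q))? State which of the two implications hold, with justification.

(→) This fails. Under u = T, q = F, t = F, the left side is true but the right side is false.

(←) Assume the antecedent. If u is true, the antecedent cannot hold. If u is false, the antecedent forces (u = F, q = F, t = T) or (u = F, q = T, t = T), and the consequent holds there. Either way the consequent holds.

Only the reverse direction holds.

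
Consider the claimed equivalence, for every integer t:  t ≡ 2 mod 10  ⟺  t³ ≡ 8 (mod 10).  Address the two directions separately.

Both implications hold.

(←) For the converse, argue contrapositively. If t ≢ 2 (mod 10), then t is congruent to one of 0, 1, 3, 4, 5, 6, 7, 8, 9 modulo 10, and these give t³ ≡ 0, 1, 7, 4, 5, 6, 3, 2, 9 respectively — never 8.

(→) Suppose t ≡ 2 mod 10. Write t = 10j + 2. Then (10j + 2)³ = 1000j³ + 600j² + 120j + 8 = 10(100j³ + 60j² + 12j) + 8, so t³ ≡ 8 (mod 10).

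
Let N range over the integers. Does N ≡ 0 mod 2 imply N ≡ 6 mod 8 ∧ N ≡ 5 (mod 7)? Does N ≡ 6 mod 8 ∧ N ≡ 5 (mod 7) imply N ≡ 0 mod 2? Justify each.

(⇒) This fails: N = 0 gives 0 ≡ 0 (mod 2) but 0 ≡ 0 (mod 8), so the conjunction on the right does not hold.

(⇐) Conversely, if N ≡ 6 (mod 8) and N ≡ 5 (mod 7), then by the Chinese remainder theorem N ≡ 54 (mod 56). Since 54 ≡ 0 (mod 2) and 2 ∣ 56, we get N ≡ 0 (mod 2).

Only the reverse direction holds.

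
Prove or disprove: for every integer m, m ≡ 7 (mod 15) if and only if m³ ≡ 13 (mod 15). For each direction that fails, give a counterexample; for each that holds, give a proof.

Both implications hold.

(⟹) Suppose m ≡ 7 (mod 15). Write m = 15j + 7. Then (15j + 7)³ = 3375j³ + 4725j² + 2205j + 343 = 15(225j³ + 315j² + 147j + 22) + 13, so m³ ≡ 13 (mod 15).

(⟸) Conversely, suppose m³ ≡ 13 (mod 15). The only residue r in {0, …, 14} with r³ ≡ 13 (mod 15) is r = 7, so m ≡ 7 (mod 15).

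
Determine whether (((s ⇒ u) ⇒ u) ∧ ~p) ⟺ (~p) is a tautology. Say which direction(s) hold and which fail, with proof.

(⇒) holds; (⇐) fails.

[⇐] This fails. Under s = F, u = F, p = F, the left side is false but the right side is true.

[⇒] Assume the antecedent. If s is true, the antecedent forces (s = T, u = F, p = F) or (s = T, u = T, p = F), and ~p holds there. If s is false, the antecedent forces (s = F, u = T, p = F), and ~p holds there. Either way ~p holds.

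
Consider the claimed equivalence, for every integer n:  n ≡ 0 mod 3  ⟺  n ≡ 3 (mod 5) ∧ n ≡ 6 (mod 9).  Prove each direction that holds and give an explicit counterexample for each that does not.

(→) This fails: n = 0 gives 0 ≡ 0 (mod 3) but 0 ≡ 0 (mod 5), so the conjunction on the right does not hold.

(←) Conversely, if n ≡ 3 (mod 5) and n ≡ 6 (mod 9), then by the Chinese remainder theorem n ≡ 33 (mod 45). Since 33 ≡ 0 (mod 3) and 3 ∣ 45, we get n ≡ 0 (mod 3).

(⇒) fails; (⇐) holds.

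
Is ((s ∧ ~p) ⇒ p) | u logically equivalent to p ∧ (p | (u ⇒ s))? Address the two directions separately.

Not equivalent: only (⇐) holds.

(←) Assume the antecedent. If s is true, the antecedent forces (s = T, p = T, u = F) or (s = T, p = T, u = T), and ((s ∧ ~p) ⇒ p) | u holds there. If s is false, ((s ∧ ~p) ⇒ p) | u reduces to true regardless of the other variables. Either way ((s ∧ ~p) ⇒ p) | u holds.

(→) This fails. Under s = F, p = F, u = F, the left side is true but the right side is false.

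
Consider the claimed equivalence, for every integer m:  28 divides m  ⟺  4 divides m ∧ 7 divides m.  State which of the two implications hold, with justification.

Forward direction. If 28 ∣ m, write m = 28q. Since 28 = 7·4, m = 4·(7q), so 4 ∣ m; and since 28 = 4·7, m = 7·(4q), so 7 ∣ m.

Converse. Suppose 4 ∣ m and 7 ∣ m. Any common multiple of 4 and 7 is a multiple of their lcm; here gcd(4, 7) = 1, so lcm(4, 7) = 4·7 = 28, so 28 ∣ m.

Both directions hold; the statement is true.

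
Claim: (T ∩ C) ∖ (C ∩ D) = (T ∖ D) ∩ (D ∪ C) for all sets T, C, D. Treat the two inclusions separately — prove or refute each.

(⊆) Let x ∈ (T ∩ C) ∖ (C ∩ D). Then x ∈ T ∩ C and x ∉ D, from which x ∈ (T ∖ D) ∩ (D ∪ C).

(⊇) Let x ∈ (T ∖ D) ∩ (D ∪ C). Then x ∈ T ∩ C and x ∉ D, from which x ∈ (T ∩ C) ∖ (C ∩ D).

The two sets are equal.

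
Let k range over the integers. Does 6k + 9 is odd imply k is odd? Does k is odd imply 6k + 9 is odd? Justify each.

The forward direction fails; the converse holds.

[⇒] This fails: take k = 6. Then 6k + 9 = 45, which is odd, yet k = 6 is even, not odd.

[⇐] Suppose k is odd. Since 6 is even, 6k is even for every k, so 6k + 9 has the same parity as 9, which is odd. Hence 6k + 9 is odd.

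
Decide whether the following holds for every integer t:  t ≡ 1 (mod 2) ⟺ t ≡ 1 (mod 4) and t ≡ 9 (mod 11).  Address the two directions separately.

(⟹) This fails: t = 1 gives 1 ≡ 1 (mod 2) but 1 ≡ 1 (mod 11), so the conjunction on the right does not hold.

(⟸) Conversely, if t ≡ 1 (mod 4) and t ≡ 9 (mod 11), then by the Chinese remainder theorem t ≡ 9 (mod 44). Since 9 ≡ 1 (mod 2) and 2 ∣ 44, we get t ≡ 1 (mod 2).

Not equivalent: only (⇐) holds.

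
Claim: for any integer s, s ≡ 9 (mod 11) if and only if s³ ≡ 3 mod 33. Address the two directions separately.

(⇒) fails; (⇐) holds.

(→) This fails: take s = 20. Then 20 ≡ 9 (mod 11), but 20³ = 8000 ≡ 14 (mod 33), not 3.

(←) Conversely, the residues r modulo 33 with r³ ≡ 3 (mod 33) are exactly {9}, and each is ≡ 9 (mod 11).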